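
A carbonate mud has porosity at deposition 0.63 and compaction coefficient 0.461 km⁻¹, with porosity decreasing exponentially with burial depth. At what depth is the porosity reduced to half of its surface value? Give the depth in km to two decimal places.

phi/phi₀ = 1/2 ⇒ exp(−k·z) = 1/2 ⇒ z = ln(2) / k
z = 0.6931 / 0.461 = 1.504 km

1.50 km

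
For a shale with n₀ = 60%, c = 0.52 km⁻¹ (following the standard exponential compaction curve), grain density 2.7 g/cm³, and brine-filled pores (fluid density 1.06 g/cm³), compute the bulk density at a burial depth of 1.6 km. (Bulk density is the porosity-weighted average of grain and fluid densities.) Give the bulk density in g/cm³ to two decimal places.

2.27 g/cm³

Porosity at depth: n = 0.6·exp(−0.52×1.6) = 0.6×0.4352 = 0.2611
Bulk density: ρ_b = (1−n)ρ_g + n·ρ_f = 0.7389×2.7 + 0.2611×1.06
       = 1.995 + 0.277 = 2.272 g/cm³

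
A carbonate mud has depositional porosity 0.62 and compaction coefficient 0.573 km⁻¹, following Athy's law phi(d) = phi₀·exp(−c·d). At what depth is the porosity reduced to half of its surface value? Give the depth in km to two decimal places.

phi/phi₀ = 1/2 ⇒ exp(−c·d) = 1/2 ⇒ d = ln(2) / c
d = 0.6931 / 0.573 = 1.210 km

1.21 km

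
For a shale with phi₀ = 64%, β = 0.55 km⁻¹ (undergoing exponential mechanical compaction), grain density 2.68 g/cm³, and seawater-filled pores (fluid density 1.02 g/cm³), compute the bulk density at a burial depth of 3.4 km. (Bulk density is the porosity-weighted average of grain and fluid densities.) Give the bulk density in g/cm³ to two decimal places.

2.52 g/cm³

Porosity at depth: phi = 0.64·exp(−0.55×3.4) = 0.64×0.1541 = 0.0986
Bulk density: ρ_b = (1−phi)ρ_g + phi·ρ_f = 0.9014×2.68 + 0.0986×1.02
       = 2.416 + 0.101 = 2.516 g/cm³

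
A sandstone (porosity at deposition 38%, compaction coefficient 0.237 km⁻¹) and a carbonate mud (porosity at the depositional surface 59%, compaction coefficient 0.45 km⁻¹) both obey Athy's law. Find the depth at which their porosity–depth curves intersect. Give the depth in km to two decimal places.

2.07 km

Set φ₀ₐ e^(−kₐZ) = φ₀ᵦ e^(−kᵦZ) ⇒ ln(φ₀ₐ/φ₀ᵦ) = (kₐ − kᵦ)·Z
Z = ln(0.38/0.59) / (0.237 − 0.45) = -0.4400 / -0.213 = 2.065 km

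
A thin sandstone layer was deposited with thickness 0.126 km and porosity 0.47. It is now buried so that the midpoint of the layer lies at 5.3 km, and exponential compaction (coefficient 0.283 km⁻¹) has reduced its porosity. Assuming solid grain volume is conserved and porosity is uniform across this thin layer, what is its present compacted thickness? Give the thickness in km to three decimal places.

Porosity at 5.3 km: phi = 0.47·exp(−0.283×5.3) = 0.1049
Solid-volume conservation: h(1−phi) = h₀(1−phi₀) ⇒ h = h₀·(1−phi₀)/(1−phi)
h = 0.126 × (1 − 0.47)/(1 − 0.1049) = 0.126 × 0.5921 = 0.0746 km

0.075 km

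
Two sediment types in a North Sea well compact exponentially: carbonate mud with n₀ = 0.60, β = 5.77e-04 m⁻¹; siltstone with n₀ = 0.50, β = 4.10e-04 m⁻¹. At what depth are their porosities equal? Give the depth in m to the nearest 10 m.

Working in km (1 km = 1000 m; β in km⁻¹ = β in m⁻¹ × 1000):
Set n₀ₐ e^(−βₐZ) = n₀ᵦ e^(−βᵦZ) ⇒ ln(n₀ₐ/n₀ᵦ) = (βₐ − βᵦ)·Z
Z = ln(0.6/0.5) / (0.577 − 0.41) = 0.1823 / 0.167 = 1.092 km

1090 m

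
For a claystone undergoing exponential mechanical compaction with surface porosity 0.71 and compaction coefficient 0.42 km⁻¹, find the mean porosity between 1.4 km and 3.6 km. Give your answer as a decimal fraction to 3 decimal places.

0.257

⟨n⟩ = (1/(Z₂−Z₁)) ∫ n₀ e^(−βZ) dZ = n₀·(e^(−β·Z₁) − e^(−β·Z₂)) / (β·(Z₂−Z₁))
e^(−0.42×1.4) = 0.5554; e^(−0.42×3.6) = 0.2205
⟨n⟩ = 0.71 × (0.5554 − 0.2205) / (0.42 × 2.2) = 0.71 × 0.3625 = 0.2574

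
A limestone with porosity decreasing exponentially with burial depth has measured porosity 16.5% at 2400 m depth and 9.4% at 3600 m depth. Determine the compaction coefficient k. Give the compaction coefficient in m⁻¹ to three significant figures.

0.000469 m⁻¹

Working in km (1 km = 1000 m; k in km⁻¹ = k in m⁻¹ × 1000):
Athy: φ(d) = φ₀ e^(−kd) ⇒ φ₁/φ₂ = e^{k(d₂−d₁)} ⇒ k = ln(φ₁/φ₂)/(d₂−d₁)
k = ln(0.165/0.094) / (3.6 − 2.4) = ln(1.755) / 1.2 = 0.5627 / 1.2 = 0.4689 km⁻¹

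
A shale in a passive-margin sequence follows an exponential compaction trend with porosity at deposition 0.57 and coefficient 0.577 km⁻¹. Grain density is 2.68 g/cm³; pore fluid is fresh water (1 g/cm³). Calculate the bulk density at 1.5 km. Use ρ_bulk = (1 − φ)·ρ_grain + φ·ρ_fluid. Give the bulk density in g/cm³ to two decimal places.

Porosity at depth: φ = 0.57·exp(−0.577×1.5) = 0.57×0.4208 = 0.2399
Bulk density: ρ_b = (1−φ)ρ_g + φ·ρ_f = 0.7601×2.68 + 0.2399×1
       = 2.037 + 0.240 = 2.277 g/cm³

2.28 g/cm³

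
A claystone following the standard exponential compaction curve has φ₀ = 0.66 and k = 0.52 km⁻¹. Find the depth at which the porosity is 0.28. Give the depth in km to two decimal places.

Invert Athy's law: z = ln(φ₀/φ) / k
z = ln(0.66/0.28) / 0.52 = ln(2.357) / 0.52 = 0.8575 / 0.52 = 1.649 km

1.65 km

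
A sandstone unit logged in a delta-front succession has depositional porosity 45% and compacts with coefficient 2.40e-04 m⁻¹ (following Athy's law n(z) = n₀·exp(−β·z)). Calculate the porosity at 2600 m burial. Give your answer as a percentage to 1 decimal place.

24.1%

Working in km (1 km = 1000 m; β in km⁻¹ = β in m⁻¹ × 1000):
n = n₀·exp(−β·z) = 0.45 × exp(−0.24 × 2.6) = 0.45 × exp(−0.624)
  = 0.45 × 0.5358 = 0.2411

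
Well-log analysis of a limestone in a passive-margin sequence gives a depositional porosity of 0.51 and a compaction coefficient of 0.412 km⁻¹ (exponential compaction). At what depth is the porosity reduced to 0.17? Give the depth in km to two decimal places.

2.67 km

Invert Athy's law: Z = ln(phi₀/phi) / k
Z = ln(0.51/0.17) / 0.412 = ln(3) / 0.412 = 1.0986 / 0.412 = 2.667 km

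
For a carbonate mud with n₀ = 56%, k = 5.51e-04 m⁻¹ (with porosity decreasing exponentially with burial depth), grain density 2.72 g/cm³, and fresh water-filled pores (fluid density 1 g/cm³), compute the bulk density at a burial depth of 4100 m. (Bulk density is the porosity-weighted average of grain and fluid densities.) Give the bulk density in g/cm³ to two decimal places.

2.62 g/cm³

Working in km (1 km = 1000 m; k in km⁻¹ = k in m⁻¹ × 1000):
Porosity at depth: n = 0.56·exp(−0.551×4.1) = 0.56×0.1044 = 0.0585
Bulk density: ρ_b = (1−n)ρ_g + n·ρ_f = 0.9415×2.72 + 0.0585×1
       = 2.561 + 0.058 = 2.619 g/cm³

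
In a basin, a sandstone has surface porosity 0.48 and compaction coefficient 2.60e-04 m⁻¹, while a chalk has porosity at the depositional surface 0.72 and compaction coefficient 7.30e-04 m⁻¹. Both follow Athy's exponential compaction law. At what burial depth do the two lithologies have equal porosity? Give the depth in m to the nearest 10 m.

Working in km (1 km = 1000 m; k in km⁻¹ = k in m⁻¹ × 1000):
Set phi₀ₐ e^(−kₐd) = phi₀ᵦ e^(−kᵦd) ⇒ ln(phi₀ₐ/phi₀ᵦ) = (kₐ − kᵦ)·d
d = ln(0.48/0.72) / (0.26 − 0.73) = -0.4055 / -0.47 = 0.863 km

860 m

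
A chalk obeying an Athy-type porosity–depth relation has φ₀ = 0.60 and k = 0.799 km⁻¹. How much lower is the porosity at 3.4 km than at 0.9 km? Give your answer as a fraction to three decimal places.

0.253

φ(0.9) = 0.6·e^(−0.799×0.9) = 0.2923
φ(3.4) = 0.6·e^(−0.799×3.4) = 0.0397
Δφ = 0.2923 − 0.0397 = 0.2527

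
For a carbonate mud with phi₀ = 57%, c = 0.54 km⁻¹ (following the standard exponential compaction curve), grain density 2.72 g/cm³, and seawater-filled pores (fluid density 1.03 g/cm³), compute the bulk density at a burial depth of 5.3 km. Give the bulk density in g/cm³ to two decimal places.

Porosity at depth: phi = 0.57·exp(−0.54×5.3) = 0.57×0.0572 = 0.0326
Bulk density: ρ_b = (1−phi)ρ_g + phi·ρ_f = 0.9674×2.72 + 0.0326×1.03
       = 2.631 + 0.034 = 2.665 g/cm³

2.66 g/cm³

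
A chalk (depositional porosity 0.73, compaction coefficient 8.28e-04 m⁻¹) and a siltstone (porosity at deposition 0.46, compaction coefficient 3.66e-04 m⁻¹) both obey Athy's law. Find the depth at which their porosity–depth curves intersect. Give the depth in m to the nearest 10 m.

1000 m

Working in km (1 km = 1000 m; c in km⁻¹ = c in m⁻¹ × 1000):
Set phi₀ₐ e^(−cₐz) = phi₀ᵦ e^(−cᵦz) ⇒ ln(phi₀ₐ/phi₀ᵦ) = (cₐ − cᵦ)·z
z = ln(0.73/0.46) / (0.828 − 0.366) = 0.4618 / 0.462 = 1.000 km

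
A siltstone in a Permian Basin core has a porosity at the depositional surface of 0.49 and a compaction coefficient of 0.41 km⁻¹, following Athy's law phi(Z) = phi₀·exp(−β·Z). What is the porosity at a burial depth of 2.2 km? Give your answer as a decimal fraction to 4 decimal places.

0.1988

phi = phi₀·exp(−β·Z) = 0.49 × exp(−0.41 × 2.2) = 0.49 × exp(−0.902)
  = 0.49 × 0.4058 = 0.1988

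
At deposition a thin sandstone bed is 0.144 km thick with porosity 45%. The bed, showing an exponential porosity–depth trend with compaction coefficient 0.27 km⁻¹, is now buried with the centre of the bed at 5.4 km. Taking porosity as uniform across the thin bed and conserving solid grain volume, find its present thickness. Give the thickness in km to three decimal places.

Porosity at 5.4 km: n = 0.45·exp(−0.27×5.4) = 0.1047
Solid-volume conservation: h(1−n) = h₀(1−n₀) ⇒ h = h₀·(1−n₀)/(1−n)
h = 0.144 × (1 − 0.45)/(1 − 0.1047) = 0.144 × 0.6143 = 0.0885 km

0.088 km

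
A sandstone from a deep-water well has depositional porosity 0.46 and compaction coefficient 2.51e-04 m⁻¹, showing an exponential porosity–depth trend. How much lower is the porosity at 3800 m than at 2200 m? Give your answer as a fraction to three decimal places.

0.088

Working in km (1 km = 1000 m; c in km⁻¹ = c in m⁻¹ × 1000):
n(2.2) = 0.46·e^(−0.251×2.2) = 0.2648
n(3.8) = 0.46·e^(−0.251×3.8) = 0.1772
Δn = 0.2648 − 0.1772 = 0.0876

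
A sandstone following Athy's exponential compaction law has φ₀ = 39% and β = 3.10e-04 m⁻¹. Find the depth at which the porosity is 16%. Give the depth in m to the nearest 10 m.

Working in km (1 km = 1000 m; β in km⁻¹ = β in m⁻¹ × 1000):
Invert Athy's law: Z = ln(φ₀/φ) / β
Z = ln(0.39/0.16) / 0.31 = ln(2.438) / 0.31 = 0.8910 / 0.31 = 2.874 km

2870 m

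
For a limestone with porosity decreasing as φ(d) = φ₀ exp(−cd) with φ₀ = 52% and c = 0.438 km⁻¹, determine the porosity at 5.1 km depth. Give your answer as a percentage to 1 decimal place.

φ = φ₀·exp(−c·d) = 0.52 × exp(−0.438 × 5.1) = 0.52 × exp(−2.234)
  = 0.52 × 0.1071 = 0.0557

5.6%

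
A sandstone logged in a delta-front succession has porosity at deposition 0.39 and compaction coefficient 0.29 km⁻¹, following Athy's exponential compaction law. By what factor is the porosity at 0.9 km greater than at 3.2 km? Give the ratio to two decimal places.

1.95

n(z₁)/n(z₂) = e^(−c·z₁)/e^(−c·z₂) = e^{c(z₂−z₁)}
= exp(0.29 × 2.3) = exp(0.667) = 1.9484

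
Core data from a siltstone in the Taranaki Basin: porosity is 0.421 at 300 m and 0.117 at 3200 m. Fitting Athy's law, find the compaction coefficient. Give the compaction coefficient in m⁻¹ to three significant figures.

0.000442 m⁻¹

Working in km (1 km = 1000 m; β in km⁻¹ = β in m⁻¹ × 1000):
Athy: n(z) = n₀ e^(−βz) ⇒ n₁/n₂ = e^{β(z₂−z₁)} ⇒ β = ln(n₁/n₂)/(z₂−z₁)
β = ln(0.421/0.117) / (3.2 − 0.3) = ln(3.598) / 2.9 = 1.2805 / 2.9 = 0.4415 km⁻¹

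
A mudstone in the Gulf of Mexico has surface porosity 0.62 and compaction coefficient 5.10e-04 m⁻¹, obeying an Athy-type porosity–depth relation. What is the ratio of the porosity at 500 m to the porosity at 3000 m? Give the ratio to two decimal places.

Working in km (1 km = 1000 m; β in km⁻¹ = β in m⁻¹ × 1000):
phi(z₁)/phi(z₂) = e^(−β·z₁)/e^(−β·z₂) = e^{β(z₂−z₁)}
= exp(0.51 × 2.5) = exp(1.275) = 3.5787

3.58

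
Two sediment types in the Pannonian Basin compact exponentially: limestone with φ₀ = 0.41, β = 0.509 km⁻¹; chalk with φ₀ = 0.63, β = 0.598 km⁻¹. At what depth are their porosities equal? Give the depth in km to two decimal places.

4.83 km

Set φ₀ₐ e^(−βₐz) = φ₀ᵦ e^(−βᵦz) ⇒ ln(φ₀ₐ/φ₀ᵦ) = (βₐ − βᵦ)·z
z = ln(0.41/0.63) / (0.509 − 0.598) = -0.4296 / -0.089 = 4.827 km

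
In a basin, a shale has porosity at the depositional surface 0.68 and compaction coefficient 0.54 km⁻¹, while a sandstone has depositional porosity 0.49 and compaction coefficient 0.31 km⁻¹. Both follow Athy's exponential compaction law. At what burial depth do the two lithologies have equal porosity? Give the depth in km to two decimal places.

Set phi₀ₐ e^(−kₐz) = phi₀ᵦ e^(−kᵦz) ⇒ ln(phi₀ₐ/phi₀ᵦ) = (kₐ − kᵦ)·z
z = ln(0.68/0.49) / (0.54 − 0.31) = 0.3277 / 0.23 = 1.425 km

1.42 km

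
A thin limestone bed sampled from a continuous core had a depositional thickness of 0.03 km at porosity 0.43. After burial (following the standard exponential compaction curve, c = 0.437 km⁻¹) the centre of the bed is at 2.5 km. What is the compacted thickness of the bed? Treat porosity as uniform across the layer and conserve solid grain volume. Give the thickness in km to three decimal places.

0.020 km

Porosity at 2.5 km: n = 0.43·exp(−0.437×2.5) = 0.1442
Solid-volume conservation: h(1−n) = h₀(1−n₀) ⇒ h = h₀·(1−n₀)/(1−n)
h = 0.03 × (1 − 0.43)/(1 − 0.1442) = 0.03 × 0.6661 = 0.0200 km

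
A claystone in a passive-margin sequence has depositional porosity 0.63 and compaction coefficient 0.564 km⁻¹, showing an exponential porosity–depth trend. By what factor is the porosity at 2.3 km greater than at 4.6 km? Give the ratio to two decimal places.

n(z₁)/n(z₂) = e^(−k·z₁)/e^(−k·z₂) = e^{k(z₂−z₁)}
= exp(0.564 × 2.3) = exp(1.297) = 3.6590

3.66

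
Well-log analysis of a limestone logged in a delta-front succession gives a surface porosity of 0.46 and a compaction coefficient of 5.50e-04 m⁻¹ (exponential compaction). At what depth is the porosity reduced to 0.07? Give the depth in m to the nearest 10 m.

Working in km (1 km = 1000 m; k in km⁻¹ = k in m⁻¹ × 1000):
Invert Athy's law: d = ln(phi₀/phi) / k
d = ln(0.46/0.07) / 0.55 = ln(6.571) / 0.55 = 1.8827 / 0.55 = 3.423 km

3420 m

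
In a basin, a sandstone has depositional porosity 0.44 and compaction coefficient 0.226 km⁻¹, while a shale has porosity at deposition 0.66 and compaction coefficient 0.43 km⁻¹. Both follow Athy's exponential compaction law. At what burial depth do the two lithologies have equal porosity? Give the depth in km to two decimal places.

Set phi₀ₐ e^(−βₐd) = phi₀ᵦ e^(−βᵦd) ⇒ ln(phi₀ₐ/phi₀ᵦ) = (βₐ − βᵦ)·d
d = ln(0.44/0.66) / (0.226 − 0.43) = -0.4055 / -0.204 = 1.988 km

1.99 km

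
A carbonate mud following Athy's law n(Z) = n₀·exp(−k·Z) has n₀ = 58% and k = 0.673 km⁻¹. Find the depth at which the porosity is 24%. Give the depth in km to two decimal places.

Invert Athy's law: Z = ln(n₀/n) / k
Z = ln(0.58/0.24) / 0.673 = ln(2.417) / 0.673 = 0.8824 / 0.673 = 1.311 km

1.31 km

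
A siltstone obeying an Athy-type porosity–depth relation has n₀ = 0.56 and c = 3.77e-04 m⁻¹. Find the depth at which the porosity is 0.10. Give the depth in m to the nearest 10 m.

Working in km (1 km = 1000 m; c in km⁻¹ = c in m⁻¹ × 1000):
Invert Athy's law: z = ln(n₀/n) / c
z = ln(0.56/0.1) / 0.377 = ln(5.6) / 0.377 = 1.7228 / 0.377 = 4.570 km

4570 m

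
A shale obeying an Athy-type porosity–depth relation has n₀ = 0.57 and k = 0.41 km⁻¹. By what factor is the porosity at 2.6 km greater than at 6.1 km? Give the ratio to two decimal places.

4.20

n(Z₁)/n(Z₂) = e^(−k·Z₁)/e^(−k·Z₂) = e^{k(Z₂−Z₁)}
= exp(0.41 × 3.5) = exp(1.435) = 4.1996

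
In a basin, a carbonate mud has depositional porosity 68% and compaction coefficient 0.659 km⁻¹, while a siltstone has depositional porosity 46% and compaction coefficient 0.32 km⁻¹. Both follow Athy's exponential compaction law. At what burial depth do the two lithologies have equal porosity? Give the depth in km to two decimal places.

Set phi₀ₐ e^(−cₐd) = phi₀ᵦ e^(−cᵦd) ⇒ ln(phi₀ₐ/phi₀ᵦ) = (cₐ − cᵦ)·d
d = ln(0.68/0.46) / (0.659 − 0.32) = 0.3909 / 0.339 = 1.153 km

1.15 km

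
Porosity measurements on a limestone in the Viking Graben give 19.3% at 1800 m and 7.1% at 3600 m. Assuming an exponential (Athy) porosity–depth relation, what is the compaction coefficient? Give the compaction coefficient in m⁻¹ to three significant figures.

Working in km (1 km = 1000 m; k in km⁻¹ = k in m⁻¹ × 1000):
Athy: n(Z) = n₀ e^(−kZ) ⇒ n₁/n₂ = e^{k(Z₂−Z₁)} ⇒ k = ln(n₁/n₂)/(Z₂−Z₁)
k = ln(0.193/0.071) / (3.6 − 1.8) = ln(2.718) / 1.8 = 1.0000 / 1.8 = 0.5556 km⁻¹

0.000556 m⁻¹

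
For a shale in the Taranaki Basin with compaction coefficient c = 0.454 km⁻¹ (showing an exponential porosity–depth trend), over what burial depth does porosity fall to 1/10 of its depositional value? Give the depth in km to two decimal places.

φ/φ₀ = 1/10 ⇒ exp(−c·Z) = 1/10 ⇒ Z = ln(10) / c
Z = 2.3026 / 0.454 = 5.072 km

5.07 km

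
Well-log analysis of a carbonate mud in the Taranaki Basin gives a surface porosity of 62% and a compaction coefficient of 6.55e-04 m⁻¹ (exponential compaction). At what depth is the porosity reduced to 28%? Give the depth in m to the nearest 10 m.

1210 m

Working in km (1 km = 1000 m; k in km⁻¹ = k in m⁻¹ × 1000):
Invert Athy's law: Z = ln(phi₀/phi) / k
Z = ln(0.62/0.28) / 0.655 = ln(2.214) / 0.655 = 0.7949 / 0.655 = 1.214 km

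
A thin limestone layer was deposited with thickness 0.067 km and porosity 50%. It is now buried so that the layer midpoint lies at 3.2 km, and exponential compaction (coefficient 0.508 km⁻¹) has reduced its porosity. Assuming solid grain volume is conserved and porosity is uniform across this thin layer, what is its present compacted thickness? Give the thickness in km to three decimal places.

0.037 km

Porosity at 3.2 km: n = 0.5·exp(−0.508×3.2) = 0.0984
Solid-volume conservation: h(1−n) = h₀(1−n₀) ⇒ h = h₀·(1−n₀)/(1−n)
h = 0.067 × (1 − 0.5)/(1 − 0.0984) = 0.067 × 0.5546 = 0.0372 km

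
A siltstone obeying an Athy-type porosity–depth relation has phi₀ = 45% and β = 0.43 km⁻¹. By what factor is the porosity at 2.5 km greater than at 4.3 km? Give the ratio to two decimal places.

2.17

phi(Z₁)/phi(Z₂) = e^(−β·Z₁)/e^(−β·Z₂) = e^{β(Z₂−Z₁)}
= exp(0.43 × 1.8) = exp(0.774) = 2.1684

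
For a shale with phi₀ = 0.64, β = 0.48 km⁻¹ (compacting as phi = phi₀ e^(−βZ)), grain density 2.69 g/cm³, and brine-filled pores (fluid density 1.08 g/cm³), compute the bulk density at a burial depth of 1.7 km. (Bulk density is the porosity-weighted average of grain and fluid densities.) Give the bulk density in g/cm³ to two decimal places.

2.23 g/cm³

Porosity at depth: phi = 0.64·exp(−0.48×1.7) = 0.64×0.4422 = 0.2830
Bulk density: ρ_b = (1−phi)ρ_g + phi·ρ_f = 0.7170×2.69 + 0.2830×1.08
       = 1.929 + 0.306 = 2.234 g/cm³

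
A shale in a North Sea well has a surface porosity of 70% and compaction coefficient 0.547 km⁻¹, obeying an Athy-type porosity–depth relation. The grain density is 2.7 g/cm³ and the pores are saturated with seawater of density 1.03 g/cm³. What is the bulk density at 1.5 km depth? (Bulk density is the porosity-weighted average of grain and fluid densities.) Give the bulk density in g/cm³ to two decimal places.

Porosity at depth: n = 0.7·exp(−0.547×1.5) = 0.7×0.4402 = 0.3081
Bulk density: ρ_b = (1−n)ρ_g + n·ρ_f = 0.6919×2.7 + 0.3081×1.03
       = 1.868 + 0.317 = 2.185 g/cm³

2.19 g/cm³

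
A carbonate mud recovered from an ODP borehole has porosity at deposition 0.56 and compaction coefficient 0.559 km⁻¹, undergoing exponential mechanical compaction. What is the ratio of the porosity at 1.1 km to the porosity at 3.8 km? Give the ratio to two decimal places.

4.52

φ(z₁)/φ(z₂) = e^(−β·z₁)/e^(−β·z₂) = e^{β(z₂−z₁)}
= exp(0.559 × 2.7) = exp(1.509) = 4.5236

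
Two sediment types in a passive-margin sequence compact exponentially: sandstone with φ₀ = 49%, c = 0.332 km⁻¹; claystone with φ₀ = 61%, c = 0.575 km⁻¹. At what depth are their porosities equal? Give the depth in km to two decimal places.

0.90 km

Set φ₀ₐ e^(−cₐZ) = φ₀ᵦ e^(−cᵦZ) ⇒ ln(φ₀ₐ/φ₀ᵦ) = (cₐ − cᵦ)·Z
Z = ln(0.49/0.61) / (0.332 − 0.575) = -0.2191 / -0.243 = 0.901 km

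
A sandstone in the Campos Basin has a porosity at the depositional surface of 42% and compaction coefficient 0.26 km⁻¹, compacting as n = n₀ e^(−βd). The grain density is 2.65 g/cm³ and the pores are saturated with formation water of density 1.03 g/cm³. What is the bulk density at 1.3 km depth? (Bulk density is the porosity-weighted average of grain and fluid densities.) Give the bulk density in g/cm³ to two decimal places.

Porosity at depth: n = 0.42·exp(−0.26×1.3) = 0.42×0.7132 = 0.2995
Bulk density: ρ_b = (1−n)ρ_g + n·ρ_f = 0.7005×2.65 + 0.2995×1.03
       = 1.856 + 0.309 = 2.165 g/cm³

2.16 g/cm³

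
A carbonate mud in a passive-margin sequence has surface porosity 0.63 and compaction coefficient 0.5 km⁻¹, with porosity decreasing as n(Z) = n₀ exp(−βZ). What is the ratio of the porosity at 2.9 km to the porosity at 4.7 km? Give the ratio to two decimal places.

n(Z₁)/n(Z₂) = e^(−β·Z₁)/e^(−β·Z₂) = e^{β(Z₂−Z₁)}
= exp(0.5 × 1.8) = exp(0.9) = 2.4596

2.46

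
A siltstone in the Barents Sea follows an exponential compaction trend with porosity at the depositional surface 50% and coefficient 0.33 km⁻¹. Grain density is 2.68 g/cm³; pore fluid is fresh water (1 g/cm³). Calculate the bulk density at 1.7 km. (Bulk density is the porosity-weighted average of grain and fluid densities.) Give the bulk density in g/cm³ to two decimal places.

Porosity at depth: φ = 0.5·exp(−0.33×1.7) = 0.5×0.5706 = 0.2853
Bulk density: ρ_b = (1−φ)ρ_g + φ·ρ_f = 0.7147×2.68 + 0.2853×1
       = 1.915 + 0.285 = 2.201 g/cm³

2.20 g/cm³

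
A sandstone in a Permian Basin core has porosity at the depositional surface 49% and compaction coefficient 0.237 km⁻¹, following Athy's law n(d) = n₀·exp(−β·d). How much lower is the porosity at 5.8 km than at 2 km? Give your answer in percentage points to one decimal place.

18.1 percentage points

n(2) = 0.49·e^(−0.237×2) = 0.3050
n(5.8) = 0.49·e^(−0.237×5.8) = 0.1239
Δn = 0.3050 − 0.1239 = 0.1811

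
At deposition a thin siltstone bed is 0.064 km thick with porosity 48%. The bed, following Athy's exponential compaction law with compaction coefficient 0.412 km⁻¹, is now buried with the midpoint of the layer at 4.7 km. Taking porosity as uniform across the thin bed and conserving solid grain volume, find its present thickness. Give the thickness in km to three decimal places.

Porosity at 4.7 km: φ = 0.48·exp(−0.412×4.7) = 0.0692
Solid-volume conservation: h(1−φ) = h₀(1−φ₀) ⇒ h = h₀·(1−φ₀)/(1−φ)
h = 0.064 × (1 − 0.48)/(1 − 0.0692) = 0.064 × 0.5587 = 0.0358 km

0.036 km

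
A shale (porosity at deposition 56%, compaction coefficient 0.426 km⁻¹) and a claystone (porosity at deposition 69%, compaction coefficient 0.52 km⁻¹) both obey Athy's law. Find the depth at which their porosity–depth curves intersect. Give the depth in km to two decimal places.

2.22 km

Set φ₀ₐ e^(−βₐd) = φ₀ᵦ e^(−βᵦd) ⇒ ln(φ₀ₐ/φ₀ᵦ) = (βₐ − βᵦ)·d
d = ln(0.56/0.69) / (0.426 − 0.52) = -0.2088 / -0.094 = 2.221 km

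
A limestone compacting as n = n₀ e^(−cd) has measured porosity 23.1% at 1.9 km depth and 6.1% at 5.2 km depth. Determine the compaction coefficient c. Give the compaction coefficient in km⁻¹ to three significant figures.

Athy: n(d) = n₀ e^(−cd) ⇒ n₁/n₂ = e^{c(d₂−d₁)} ⇒ c = ln(n₁/n₂)/(d₂−d₁)
c = ln(0.231/0.061) / (5.2 − 1.9) = ln(3.787) / 3.3 = 1.3315 / 3.3 = 0.4035 km⁻¹

0.403 km⁻¹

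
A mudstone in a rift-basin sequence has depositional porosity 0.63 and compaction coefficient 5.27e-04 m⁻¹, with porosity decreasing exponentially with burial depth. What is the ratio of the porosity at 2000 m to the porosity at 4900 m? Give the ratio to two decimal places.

4.61

Working in km (1 km = 1000 m; β in km⁻¹ = β in m⁻¹ × 1000):
n(z₁)/n(z₂) = e^(−β·z₁)/e^(−β·z₂) = e^{β(z₂−z₁)}
= exp(0.527 × 2.9) = exp(1.528) = 4.6103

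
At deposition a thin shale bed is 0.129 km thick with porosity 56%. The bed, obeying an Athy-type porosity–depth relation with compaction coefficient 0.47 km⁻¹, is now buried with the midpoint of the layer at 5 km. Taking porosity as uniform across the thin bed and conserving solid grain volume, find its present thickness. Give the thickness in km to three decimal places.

Porosity at 5 km: n = 0.56·exp(−0.47×5) = 0.0534
Solid-volume conservation: h(1−n) = h₀(1−n₀) ⇒ h = h₀·(1−n₀)/(1−n)
h = 0.129 × (1 − 0.56)/(1 − 0.0534) = 0.129 × 0.4648 = 0.0600 km

0.060 km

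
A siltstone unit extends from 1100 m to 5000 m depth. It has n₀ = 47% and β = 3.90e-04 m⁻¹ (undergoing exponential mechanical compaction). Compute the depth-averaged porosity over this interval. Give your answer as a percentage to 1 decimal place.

15.7%

Working in km (1 km = 1000 m; β in km⁻¹ = β in m⁻¹ × 1000):
⟨n⟩ = (1/(z₂−z₁)) ∫ n₀ e^(−βz) dz = n₀·(e^(−β·z₁) − e^(−β·z₂)) / (β·(z₂−z₁))
e^(−0.39×1.1) = 0.6512; e^(−0.39×5) = 0.1423
⟨n⟩ = 0.47 × (0.6512 − 0.1423) / (0.39 × 3.9) = 0.47 × 0.3346 = 0.1572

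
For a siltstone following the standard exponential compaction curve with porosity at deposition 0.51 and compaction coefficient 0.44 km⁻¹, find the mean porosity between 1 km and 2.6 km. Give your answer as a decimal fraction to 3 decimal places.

0.236

⟨phi⟩ = (1/(Z₂−Z₁)) ∫ phi₀ e^(−cZ) dZ = phi₀·(e^(−c·Z₁) − e^(−c·Z₂)) / (c·(Z₂−Z₁))
e^(−0.44×1) = 0.6440; e^(−0.44×2.6) = 0.3185
⟨phi⟩ = 0.51 × (0.6440 − 0.3185) / (0.44 × 1.6) = 0.51 × 0.4623 = 0.2358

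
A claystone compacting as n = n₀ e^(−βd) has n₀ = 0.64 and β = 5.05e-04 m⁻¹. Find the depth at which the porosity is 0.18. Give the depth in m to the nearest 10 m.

Working in km (1 km = 1000 m; β in km⁻¹ = β in m⁻¹ × 1000):
Invert Athy's law: d = ln(n₀/n) / β
d = ln(0.64/0.18) / 0.505 = ln(3.556) / 0.505 = 1.2685 / 0.505 = 2.512 km

2510 m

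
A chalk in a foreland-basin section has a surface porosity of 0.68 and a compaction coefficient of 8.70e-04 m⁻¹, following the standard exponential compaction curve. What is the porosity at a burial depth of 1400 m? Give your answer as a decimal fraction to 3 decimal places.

0.201

Working in km (1 km = 1000 m; β in km⁻¹ = β in m⁻¹ × 1000):
φ = φ₀·exp(−β·Z) = 0.68 × exp(−0.87 × 1.4) = 0.68 × exp(−1.218)
  = 0.68 × 0.2958 = 0.2012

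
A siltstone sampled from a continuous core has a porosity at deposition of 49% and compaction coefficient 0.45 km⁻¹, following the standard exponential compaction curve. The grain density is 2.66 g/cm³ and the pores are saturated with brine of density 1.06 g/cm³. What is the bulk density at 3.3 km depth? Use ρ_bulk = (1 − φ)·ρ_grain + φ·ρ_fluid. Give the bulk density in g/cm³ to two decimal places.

2.48 g/cm³

Porosity at depth: phi = 0.49·exp(−0.45×3.3) = 0.49×0.2265 = 0.1110
Bulk density: ρ_b = (1−phi)ρ_g + phi·ρ_f = 0.8890×2.66 + 0.1110×1.06
       = 2.365 + 0.118 = 2.482 g/cm³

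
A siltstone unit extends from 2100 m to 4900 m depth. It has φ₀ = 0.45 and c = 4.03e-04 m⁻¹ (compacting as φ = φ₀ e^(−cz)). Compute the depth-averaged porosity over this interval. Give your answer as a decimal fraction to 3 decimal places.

0.116

Working in km (1 km = 1000 m; c in km⁻¹ = c in m⁻¹ × 1000):
⟨φ⟩ = (1/(z₂−z₁)) ∫ φ₀ e^(−cz) dz = φ₀·(e^(−c·z₁) − e^(−c·z₂)) / (c·(z₂−z₁))
e^(−0.403×2.1) = 0.4290; e^(−0.403×4.9) = 0.1388
⟨φ⟩ = 0.45 × (0.4290 − 0.1388) / (0.403 × 2.8) = 0.45 × 0.2572 = 0.1157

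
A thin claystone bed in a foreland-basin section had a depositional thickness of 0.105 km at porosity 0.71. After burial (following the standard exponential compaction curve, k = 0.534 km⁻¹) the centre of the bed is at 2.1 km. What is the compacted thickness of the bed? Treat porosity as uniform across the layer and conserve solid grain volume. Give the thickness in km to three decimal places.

0.040 km

Porosity at 2.1 km: n = 0.71·exp(−0.534×2.1) = 0.2313
Solid-volume conservation: h(1−n) = h₀(1−n₀) ⇒ h = h₀·(1−n₀)/(1−n)
h = 0.105 × (1 − 0.71)/(1 − 0.2313) = 0.105 × 0.3773 = 0.0396 km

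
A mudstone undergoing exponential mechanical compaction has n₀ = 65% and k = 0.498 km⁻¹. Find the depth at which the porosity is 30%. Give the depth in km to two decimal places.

Invert Athy's law: z = ln(n₀/n) / k
z = ln(0.65/0.3) / 0.498 = ln(2.167) / 0.498 = 0.7732 / 0.498 = 1.553 km

1.55 km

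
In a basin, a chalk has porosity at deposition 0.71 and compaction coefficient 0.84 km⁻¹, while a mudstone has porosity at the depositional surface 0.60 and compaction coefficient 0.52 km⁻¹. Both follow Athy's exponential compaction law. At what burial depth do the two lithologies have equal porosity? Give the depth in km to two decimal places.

Set n₀ₐ e^(−βₐZ) = n₀ᵦ e^(−βᵦZ) ⇒ ln(n₀ₐ/n₀ᵦ) = (βₐ − βᵦ)·Z
Z = ln(0.71/0.6) / (0.84 − 0.52) = 0.1683 / 0.32 = 0.526 km

0.53 km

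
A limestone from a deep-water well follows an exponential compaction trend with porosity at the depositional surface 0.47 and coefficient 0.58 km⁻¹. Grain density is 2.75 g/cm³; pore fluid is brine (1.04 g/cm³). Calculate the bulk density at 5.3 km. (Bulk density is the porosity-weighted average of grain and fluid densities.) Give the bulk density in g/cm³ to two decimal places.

Porosity at depth: n = 0.47·exp(−0.58×5.3) = 0.47×0.0462 = 0.0217
Bulk density: ρ_b = (1−n)ρ_g + n·ρ_f = 0.9783×2.75 + 0.0217×1.04
       = 2.690 + 0.023 = 2.713 g/cm³

2.71 g/cm³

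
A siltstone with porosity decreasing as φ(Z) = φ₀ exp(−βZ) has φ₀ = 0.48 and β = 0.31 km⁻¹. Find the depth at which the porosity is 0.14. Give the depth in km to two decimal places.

3.97 km

Invert Athy's law: Z = ln(φ₀/φ) / β
Z = ln(0.48/0.14) / 0.31 = ln(3.429) / 0.31 = 1.2321 / 0.31 = 3.975 km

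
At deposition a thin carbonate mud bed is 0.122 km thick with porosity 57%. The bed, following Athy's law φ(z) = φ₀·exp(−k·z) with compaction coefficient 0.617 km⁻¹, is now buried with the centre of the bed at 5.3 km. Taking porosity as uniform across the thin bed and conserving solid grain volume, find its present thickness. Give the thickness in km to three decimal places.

0.054 km

Porosity at 5.3 km: φ = 0.57·exp(−0.617×5.3) = 0.0217
Solid-volume conservation: h(1−φ) = h₀(1−φ₀) ⇒ h = h₀·(1−φ₀)/(1−φ)
h = 0.122 × (1 − 0.57)/(1 − 0.0217) = 0.122 × 0.4395 = 0.0536 km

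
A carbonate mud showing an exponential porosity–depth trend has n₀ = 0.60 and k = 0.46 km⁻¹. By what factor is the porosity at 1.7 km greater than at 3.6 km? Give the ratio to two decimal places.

2.40

n(z₁)/n(z₂) = e^(−k·z₁)/e^(−k·z₂) = e^{k(z₂−z₁)}
= exp(0.46 × 1.9) = exp(0.874) = 2.3965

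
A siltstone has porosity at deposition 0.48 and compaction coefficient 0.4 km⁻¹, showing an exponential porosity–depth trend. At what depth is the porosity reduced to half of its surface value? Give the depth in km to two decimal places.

1.73 km

n/n₀ = 1/2 ⇒ exp(−c·d) = 1/2 ⇒ d = ln(2) / c
d = 0.6931 / 0.4 = 1.733 km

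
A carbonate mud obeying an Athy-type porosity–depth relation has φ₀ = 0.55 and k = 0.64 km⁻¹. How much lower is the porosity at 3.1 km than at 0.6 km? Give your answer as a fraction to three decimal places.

φ(0.6) = 0.55·e^(−0.64×0.6) = 0.3746
φ(3.1) = 0.55·e^(−0.64×3.1) = 0.0756
Δφ = 0.3746 − 0.0756 = 0.2990

0.299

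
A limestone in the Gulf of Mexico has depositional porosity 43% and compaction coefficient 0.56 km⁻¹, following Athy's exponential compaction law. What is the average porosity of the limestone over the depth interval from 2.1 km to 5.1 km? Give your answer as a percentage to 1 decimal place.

⟨n⟩ = (1/(z₂−z₁)) ∫ n₀ e^(−βz) dz = n₀·(e^(−β·z₁) − e^(−β·z₂)) / (β·(z₂−z₁))
e^(−0.56×2.1) = 0.3085; e^(−0.56×5.1) = 0.0575
⟨n⟩ = 0.43 × (0.3085 − 0.0575) / (0.56 × 3) = 0.43 × 0.1494 = 0.0642

6.4%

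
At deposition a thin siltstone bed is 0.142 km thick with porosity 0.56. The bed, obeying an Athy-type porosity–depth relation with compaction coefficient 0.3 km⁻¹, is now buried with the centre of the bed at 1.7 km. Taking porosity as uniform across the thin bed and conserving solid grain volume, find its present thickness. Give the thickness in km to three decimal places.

Porosity at 1.7 km: φ = 0.56·exp(−0.3×1.7) = 0.3363
Solid-volume conservation: h(1−φ) = h₀(1−φ₀) ⇒ h = h₀·(1−φ₀)/(1−φ)
h = 0.142 × (1 − 0.56)/(1 − 0.3363) = 0.142 × 0.6629 = 0.0941 km

0.094 km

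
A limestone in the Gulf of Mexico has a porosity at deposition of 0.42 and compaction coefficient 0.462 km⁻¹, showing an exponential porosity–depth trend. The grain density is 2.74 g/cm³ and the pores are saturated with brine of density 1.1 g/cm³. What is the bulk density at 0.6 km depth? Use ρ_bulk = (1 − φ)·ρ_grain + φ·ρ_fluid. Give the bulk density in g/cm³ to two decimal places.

Porosity at depth: φ = 0.42·exp(−0.462×0.6) = 0.42×0.7579 = 0.3183
Bulk density: ρ_b = (1−φ)ρ_g + φ·ρ_f = 0.6817×2.74 + 0.3183×1.1
       = 1.868 + 0.350 = 2.218 g/cm³

2.22 g/cm³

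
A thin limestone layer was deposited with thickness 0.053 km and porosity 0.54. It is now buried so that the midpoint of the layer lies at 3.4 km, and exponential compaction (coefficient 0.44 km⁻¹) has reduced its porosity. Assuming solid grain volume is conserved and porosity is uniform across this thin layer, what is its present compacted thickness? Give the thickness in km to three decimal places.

Porosity at 3.4 km: n = 0.54·exp(−0.44×3.4) = 0.1210
Solid-volume conservation: h(1−n) = h₀(1−n₀) ⇒ h = h₀·(1−n₀)/(1−n)
h = 0.053 × (1 − 0.54)/(1 − 0.1210) = 0.053 × 0.5233 = 0.0277 km

0.028 km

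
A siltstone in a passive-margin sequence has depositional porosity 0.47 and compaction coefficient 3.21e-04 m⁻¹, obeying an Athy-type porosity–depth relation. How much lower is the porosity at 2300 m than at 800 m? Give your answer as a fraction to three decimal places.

0.139

Working in km (1 km = 1000 m; k in km⁻¹ = k in m⁻¹ × 1000):
phi(0.8) = 0.47·e^(−0.321×0.8) = 0.3636
phi(2.3) = 0.47·e^(−0.321×2.3) = 0.2246
Δphi = 0.3636 − 0.2246 = 0.1389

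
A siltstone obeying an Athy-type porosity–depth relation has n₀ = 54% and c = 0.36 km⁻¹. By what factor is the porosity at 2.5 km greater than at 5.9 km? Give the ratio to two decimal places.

3.40

n(Z₁)/n(Z₂) = e^(−c·Z₁)/e^(−c·Z₂) = e^{c(Z₂−Z₁)}
= exp(0.36 × 3.4) = exp(1.224) = 3.4008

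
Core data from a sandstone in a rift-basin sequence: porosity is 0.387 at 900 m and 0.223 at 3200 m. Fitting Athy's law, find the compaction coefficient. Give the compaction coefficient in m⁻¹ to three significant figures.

Working in km (1 km = 1000 m; c in km⁻¹ = c in m⁻¹ × 1000):
Athy: n(d) = n₀ e^(−cd) ⇒ n₁/n₂ = e^{c(d₂−d₁)} ⇒ c = ln(n₁/n₂)/(d₂−d₁)
c = ln(0.387/0.223) / (3.2 − 0.9) = ln(1.735) / 2.3 = 0.5513 / 2.3 = 0.2397 km⁻¹

0.000240 m⁻¹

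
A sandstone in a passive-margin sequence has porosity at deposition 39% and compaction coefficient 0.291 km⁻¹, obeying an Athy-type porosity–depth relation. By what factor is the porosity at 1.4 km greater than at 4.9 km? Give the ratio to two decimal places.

2.77

phi(d₁)/phi(d₂) = e^(−k·d₁)/e^(−k·d₂) = e^{k(d₂−d₁)}
= exp(0.291 × 3.5) = exp(1.018) = 2.7690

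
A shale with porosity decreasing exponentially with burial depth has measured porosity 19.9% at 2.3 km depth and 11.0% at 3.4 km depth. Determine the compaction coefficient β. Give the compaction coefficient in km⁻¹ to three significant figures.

Athy: φ(Z) = φ₀ e^(−βZ) ⇒ φ₁/φ₂ = e^{β(Z₂−Z₁)} ⇒ β = ln(φ₁/φ₂)/(Z₂−Z₁)
β = ln(0.199/0.11) / (3.4 − 2.3) = ln(1.809) / 1.1 = 0.5928 / 1.1 = 0.5389 km⁻¹

0.539 km⁻¹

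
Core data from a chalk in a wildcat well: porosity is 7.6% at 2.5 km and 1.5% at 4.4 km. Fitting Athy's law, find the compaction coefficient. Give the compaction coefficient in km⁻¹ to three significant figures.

Athy: n(z) = n₀ e^(−kz) ⇒ n₁/n₂ = e^{k(z₂−z₁)} ⇒ k = ln(n₁/n₂)/(z₂−z₁)
k = ln(0.076/0.015) / (4.4 − 2.5) = ln(5.067) / 1.9 = 1.6227 / 1.9 = 0.854 km⁻¹

0.854 km⁻¹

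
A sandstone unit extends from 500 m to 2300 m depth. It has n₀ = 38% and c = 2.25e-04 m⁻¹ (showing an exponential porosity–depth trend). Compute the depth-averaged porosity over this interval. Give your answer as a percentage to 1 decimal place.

Working in km (1 km = 1000 m; c in km⁻¹ = c in m⁻¹ × 1000):
⟨n⟩ = (1/(d₂−d₁)) ∫ n₀ e^(−cd) dd = n₀·(e^(−c·d₁) − e^(−c·d₂)) / (c·(d₂−d₁))
e^(−0.225×0.5) = 0.8936; e^(−0.225×2.3) = 0.5960
⟨n⟩ = 0.38 × (0.8936 − 0.5960) / (0.225 × 1.8) = 0.38 × 0.7348 = 0.2792

27.9%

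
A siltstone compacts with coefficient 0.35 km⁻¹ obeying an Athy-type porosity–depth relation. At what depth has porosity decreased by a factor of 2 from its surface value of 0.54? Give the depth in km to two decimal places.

n/n₀ = 1/2 ⇒ exp(−β·z) = 1/2 ⇒ z = ln(2) / β
z = 0.6931 / 0.35 = 1.980 km

1.98 km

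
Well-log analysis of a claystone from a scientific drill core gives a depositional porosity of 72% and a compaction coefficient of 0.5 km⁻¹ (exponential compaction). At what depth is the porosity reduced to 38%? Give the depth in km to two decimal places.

Invert Athy's law: Z = ln(n₀/n) / c
Z = ln(0.72/0.38) / 0.5 = ln(1.895) / 0.5 = 0.6391 / 0.5 = 1.278 km

1.28 km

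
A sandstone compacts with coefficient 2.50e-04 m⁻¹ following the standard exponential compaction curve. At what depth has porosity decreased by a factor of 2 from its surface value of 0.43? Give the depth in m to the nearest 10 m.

Working in km (1 km = 1000 m; c in km⁻¹ = c in m⁻¹ × 1000):
phi/phi₀ = 1/2 ⇒ exp(−c·Z) = 1/2 ⇒ Z = ln(2) / c
Z = 0.6931 / 0.25 = 2.773 km

2770 m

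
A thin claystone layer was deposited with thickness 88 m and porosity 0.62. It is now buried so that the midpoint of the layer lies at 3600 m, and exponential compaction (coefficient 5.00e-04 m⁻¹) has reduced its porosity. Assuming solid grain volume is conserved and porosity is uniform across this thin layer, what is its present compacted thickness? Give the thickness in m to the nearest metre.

37 m

Working in km (1 km = 1000 m; k in km⁻¹ = k in m⁻¹ × 1000):
Porosity at 3.6 km: phi = 0.62·exp(−0.5×3.6) = 0.1025
Solid-volume conservation: h(1−phi) = h₀(1−phi₀) ⇒ h = h₀·(1−phi₀)/(1−phi)
h = 0.088 × (1 − 0.62)/(1 − 0.1025) = 0.088 × 0.4234 = 0.0373 km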